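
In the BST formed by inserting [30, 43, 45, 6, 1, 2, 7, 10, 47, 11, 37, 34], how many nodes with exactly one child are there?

Tree built from: [30, 43, 45, 6, 1, 2, 7, 10, 47, 11, 37, 34]
Tree (level-order array): [30, 6, 43, 1, 7, 37, 45, None, 2, None, 10, 34, None, None, 47, None, None, None, 11]
Rule: These are nodes with exactly 1 non-null child.
Per-node child counts:
  node 30: 2 child(ren)
  node 6: 2 child(ren)
  node 1: 1 child(ren)
  node 2: 0 child(ren)
  node 7: 1 child(ren)
  node 10: 1 child(ren)
  node 11: 0 child(ren)
  node 43: 2 child(ren)
  node 37: 1 child(ren)
  node 34: 0 child(ren)
  node 45: 1 child(ren)
  node 47: 0 child(ren)
Matching nodes: [1, 7, 10, 37, 45]
Count of nodes with exactly one child: 5


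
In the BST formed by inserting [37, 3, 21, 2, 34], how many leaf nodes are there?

Tree built from: [37, 3, 21, 2, 34]
Tree (level-order array): [37, 3, None, 2, 21, None, None, None, 34]
Rule: A leaf has 0 children.
Per-node child counts:
  node 37: 1 child(ren)
  node 3: 2 child(ren)
  node 2: 0 child(ren)
  node 21: 1 child(ren)
  node 34: 0 child(ren)
Matching nodes: [2, 34]
Count of leaf nodes: 2


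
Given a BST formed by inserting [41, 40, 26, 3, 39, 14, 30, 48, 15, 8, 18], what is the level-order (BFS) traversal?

Tree insertion order: [41, 40, 26, 3, 39, 14, 30, 48, 15, 8, 18]
Tree (level-order array): [41, 40, 48, 26, None, None, None, 3, 39, None, 14, 30, None, 8, 15, None, None, None, None, None, 18]
BFS from the root, enqueuing left then right child of each popped node:
  queue [41] -> pop 41, enqueue [40, 48], visited so far: [41]
  queue [40, 48] -> pop 40, enqueue [26], visited so far: [41, 40]
  queue [48, 26] -> pop 48, enqueue [none], visited so far: [41, 40, 48]
  queue [26] -> pop 26, enqueue [3, 39], visited so far: [41, 40, 48, 26]
  queue [3, 39] -> pop 3, enqueue [14], visited so far: [41, 40, 48, 26, 3]
  queue [39, 14] -> pop 39, enqueue [30], visited so far: [41, 40, 48, 26, 3, 39]
  queue [14, 30] -> pop 14, enqueue [8, 15], visited so far: [41, 40, 48, 26, 3, 39, 14]
  queue [30, 8, 15] -> pop 30, enqueue [none], visited so far: [41, 40, 48, 26, 3, 39, 14, 30]
  queue [8, 15] -> pop 8, enqueue [none], visited so far: [41, 40, 48, 26, 3, 39, 14, 30, 8]
  queue [15] -> pop 15, enqueue [18], visited so far: [41, 40, 48, 26, 3, 39, 14, 30, 8, 15]
  queue [18] -> pop 18, enqueue [none], visited so far: [41, 40, 48, 26, 3, 39, 14, 30, 8, 15, 18]
Result: [41, 40, 48, 26, 3, 39, 14, 30, 8, 15, 18]


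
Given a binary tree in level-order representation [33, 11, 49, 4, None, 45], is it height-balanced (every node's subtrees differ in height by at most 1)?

Tree (level-order array): [33, 11, 49, 4, None, 45]
Definition: a tree is height-balanced if, at every node, |h(left) - h(right)| <= 1 (empty subtree has height -1).
Bottom-up per-node check:
  node 4: h_left=-1, h_right=-1, diff=0 [OK], height=0
  node 11: h_left=0, h_right=-1, diff=1 [OK], height=1
  node 45: h_left=-1, h_right=-1, diff=0 [OK], height=0
  node 49: h_left=0, h_right=-1, diff=1 [OK], height=1
  node 33: h_left=1, h_right=1, diff=0 [OK], height=2
All nodes satisfy the balance condition.
Result: Balanced


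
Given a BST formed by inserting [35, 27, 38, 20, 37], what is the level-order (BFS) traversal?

Tree insertion order: [35, 27, 38, 20, 37]
Tree (level-order array): [35, 27, 38, 20, None, 37]
BFS from the root, enqueuing left then right child of each popped node:
  queue [35] -> pop 35, enqueue [27, 38], visited so far: [35]
  queue [27, 38] -> pop 27, enqueue [20], visited so far: [35, 27]
  queue [38, 20] -> pop 38, enqueue [37], visited so far: [35, 27, 38]
  queue [20, 37] -> pop 20, enqueue [none], visited so far: [35, 27, 38, 20]
  queue [37] -> pop 37, enqueue [none], visited so far: [35, 27, 38, 20, 37]
Result: [35, 27, 38, 20, 37]


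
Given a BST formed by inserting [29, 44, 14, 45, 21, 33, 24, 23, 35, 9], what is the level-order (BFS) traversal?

Tree insertion order: [29, 44, 14, 45, 21, 33, 24, 23, 35, 9]
Tree (level-order array): [29, 14, 44, 9, 21, 33, 45, None, None, None, 24, None, 35, None, None, 23]
BFS from the root, enqueuing left then right child of each popped node:
  queue [29] -> pop 29, enqueue [14, 44], visited so far: [29]
  queue [14, 44] -> pop 14, enqueue [9, 21], visited so far: [29, 14]
  queue [44, 9, 21] -> pop 44, enqueue [33, 45], visited so far: [29, 14, 44]
  queue [9, 21, 33, 45] -> pop 9, enqueue [none], visited so far: [29, 14, 44, 9]
  queue [21, 33, 45] -> pop 21, enqueue [24], visited so far: [29, 14, 44, 9, 21]
  queue [33, 45, 24] -> pop 33, enqueue [35], visited so far: [29, 14, 44, 9, 21, 33]
  queue [45, 24, 35] -> pop 45, enqueue [none], visited so far: [29, 14, 44, 9, 21, 33, 45]
  queue [24, 35] -> pop 24, enqueue [23], visited so far: [29, 14, 44, 9, 21, 33, 45, 24]
  queue [35, 23] -> pop 35, enqueue [none], visited so far: [29, 14, 44, 9, 21, 33, 45, 24, 35]
  queue [23] -> pop 23, enqueue [none], visited so far: [29, 14, 44, 9, 21, 33, 45, 24, 35, 23]
Result: [29, 14, 44, 9, 21, 33, 45, 24, 35, 23]


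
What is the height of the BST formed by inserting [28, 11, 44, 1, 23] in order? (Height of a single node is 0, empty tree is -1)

Insertion order: [28, 11, 44, 1, 23]
Tree (level-order array): [28, 11, 44, 1, 23]
Compute height bottom-up (empty subtree = -1):
  height(1) = 1 + max(-1, -1) = 0
  height(23) = 1 + max(-1, -1) = 0
  height(11) = 1 + max(0, 0) = 1
  height(44) = 1 + max(-1, -1) = 0
  height(28) = 1 + max(1, 0) = 2
Height = 2


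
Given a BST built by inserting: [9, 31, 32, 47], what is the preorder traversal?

Tree insertion order: [9, 31, 32, 47]
Tree (level-order array): [9, None, 31, None, 32, None, 47]
Preorder traversal: [9, 31, 32, 47]


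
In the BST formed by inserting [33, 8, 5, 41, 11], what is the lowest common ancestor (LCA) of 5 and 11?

Tree insertion order: [33, 8, 5, 41, 11]
Tree (level-order array): [33, 8, 41, 5, 11]
In a BST, the LCA of p=5, q=11 is the first node v on the
root-to-leaf path with p <= v <= q (go left if both < v, right if both > v).
Walk from root:
  at 33: both 5 and 11 < 33, go left
  at 8: 5 <= 8 <= 11, this is the LCA
LCA = 8


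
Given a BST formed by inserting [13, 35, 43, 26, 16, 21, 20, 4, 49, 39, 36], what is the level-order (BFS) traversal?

Tree insertion order: [13, 35, 43, 26, 16, 21, 20, 4, 49, 39, 36]
Tree (level-order array): [13, 4, 35, None, None, 26, 43, 16, None, 39, 49, None, 21, 36, None, None, None, 20]
BFS from the root, enqueuing left then right child of each popped node:
  queue [13] -> pop 13, enqueue [4, 35], visited so far: [13]
  queue [4, 35] -> pop 4, enqueue [none], visited so far: [13, 4]
  queue [35] -> pop 35, enqueue [26, 43], visited so far: [13, 4, 35]
  queue [26, 43] -> pop 26, enqueue [16], visited so far: [13, 4, 35, 26]
  queue [43, 16] -> pop 43, enqueue [39, 49], visited so far: [13, 4, 35, 26, 43]
  queue [16, 39, 49] -> pop 16, enqueue [21], visited so far: [13, 4, 35, 26, 43, 16]
  queue [39, 49, 21] -> pop 39, enqueue [36], visited so far: [13, 4, 35, 26, 43, 16, 39]
  queue [49, 21, 36] -> pop 49, enqueue [none], visited so far: [13, 4, 35, 26, 43, 16, 39, 49]
  queue [21, 36] -> pop 21, enqueue [20], visited so far: [13, 4, 35, 26, 43, 16, 39, 49, 21]
  queue [36, 20] -> pop 36, enqueue [none], visited so far: [13, 4, 35, 26, 43, 16, 39, 49, 21, 36]
  queue [20] -> pop 20, enqueue [none], visited so far: [13, 4, 35, 26, 43, 16, 39, 49, 21, 36, 20]
Result: [13, 4, 35, 26, 43, 16, 39, 49, 21, 36, 20]


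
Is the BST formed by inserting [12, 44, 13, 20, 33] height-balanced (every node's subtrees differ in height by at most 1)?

Tree (level-order array): [12, None, 44, 13, None, None, 20, None, 33]
Definition: a tree is height-balanced if, at every node, |h(left) - h(right)| <= 1 (empty subtree has height -1).
Bottom-up per-node check:
  node 33: h_left=-1, h_right=-1, diff=0 [OK], height=0
  node 20: h_left=-1, h_right=0, diff=1 [OK], height=1
  node 13: h_left=-1, h_right=1, diff=2 [FAIL (|-1-1|=2 > 1)], height=2
  node 44: h_left=2, h_right=-1, diff=3 [FAIL (|2--1|=3 > 1)], height=3
  node 12: h_left=-1, h_right=3, diff=4 [FAIL (|-1-3|=4 > 1)], height=4
Node 13 violates the condition: |-1 - 1| = 2 > 1.
Result: Not balanced


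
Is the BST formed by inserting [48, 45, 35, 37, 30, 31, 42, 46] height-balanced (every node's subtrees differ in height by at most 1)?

Tree (level-order array): [48, 45, None, 35, 46, 30, 37, None, None, None, 31, None, 42]
Definition: a tree is height-balanced if, at every node, |h(left) - h(right)| <= 1 (empty subtree has height -1).
Bottom-up per-node check:
  node 31: h_left=-1, h_right=-1, diff=0 [OK], height=0
  node 30: h_left=-1, h_right=0, diff=1 [OK], height=1
  node 42: h_left=-1, h_right=-1, diff=0 [OK], height=0
  node 37: h_left=-1, h_right=0, diff=1 [OK], height=1
  node 35: h_left=1, h_right=1, diff=0 [OK], height=2
  node 46: h_left=-1, h_right=-1, diff=0 [OK], height=0
  node 45: h_left=2, h_right=0, diff=2 [FAIL (|2-0|=2 > 1)], height=3
  node 48: h_left=3, h_right=-1, diff=4 [FAIL (|3--1|=4 > 1)], height=4
Node 45 violates the condition: |2 - 0| = 2 > 1.
Result: Not balanced


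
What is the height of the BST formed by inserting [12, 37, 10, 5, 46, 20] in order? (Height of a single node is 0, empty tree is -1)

Insertion order: [12, 37, 10, 5, 46, 20]
Tree (level-order array): [12, 10, 37, 5, None, 20, 46]
Compute height bottom-up (empty subtree = -1):
  height(5) = 1 + max(-1, -1) = 0
  height(10) = 1 + max(0, -1) = 1
  height(20) = 1 + max(-1, -1) = 0
  height(46) = 1 + max(-1, -1) = 0
  height(37) = 1 + max(0, 0) = 1
  height(12) = 1 + max(1, 1) = 2
Height = 2


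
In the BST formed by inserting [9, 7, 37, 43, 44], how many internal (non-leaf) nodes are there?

Tree built from: [9, 7, 37, 43, 44]
Tree (level-order array): [9, 7, 37, None, None, None, 43, None, 44]
Rule: An internal node has at least one child.
Per-node child counts:
  node 9: 2 child(ren)
  node 7: 0 child(ren)
  node 37: 1 child(ren)
  node 43: 1 child(ren)
  node 44: 0 child(ren)
Matching nodes: [9, 37, 43]
Count of internal (non-leaf) nodes: 3


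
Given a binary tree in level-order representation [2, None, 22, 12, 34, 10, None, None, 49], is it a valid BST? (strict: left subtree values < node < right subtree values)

Level-order array: [2, None, 22, 12, 34, 10, None, None, 49]
Validate using subtree bounds (lo, hi): at each node, require lo < value < hi,
then recurse left with hi=value and right with lo=value.
Preorder trace (stopping at first violation):
  at node 2 with bounds (-inf, +inf): OK
  at node 22 with bounds (2, +inf): OK
  at node 12 with bounds (2, 22): OK
  at node 10 with bounds (2, 12): OK
  at node 34 with bounds (22, +inf): OK
  at node 49 with bounds (34, +inf): OK
No violation found at any node.
Result: Valid BST


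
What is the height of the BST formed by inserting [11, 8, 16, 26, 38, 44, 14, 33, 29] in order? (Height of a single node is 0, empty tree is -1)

Insertion order: [11, 8, 16, 26, 38, 44, 14, 33, 29]
Tree (level-order array): [11, 8, 16, None, None, 14, 26, None, None, None, 38, 33, 44, 29]
Compute height bottom-up (empty subtree = -1):
  height(8) = 1 + max(-1, -1) = 0
  height(14) = 1 + max(-1, -1) = 0
  height(29) = 1 + max(-1, -1) = 0
  height(33) = 1 + max(0, -1) = 1
  height(44) = 1 + max(-1, -1) = 0
  height(38) = 1 + max(1, 0) = 2
  height(26) = 1 + max(-1, 2) = 3
  height(16) = 1 + max(0, 3) = 4
  height(11) = 1 + max(0, 4) = 5
Height = 5


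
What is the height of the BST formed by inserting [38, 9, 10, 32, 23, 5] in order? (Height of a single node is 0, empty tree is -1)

Insertion order: [38, 9, 10, 32, 23, 5]
Tree (level-order array): [38, 9, None, 5, 10, None, None, None, 32, 23]
Compute height bottom-up (empty subtree = -1):
  height(5) = 1 + max(-1, -1) = 0
  height(23) = 1 + max(-1, -1) = 0
  height(32) = 1 + max(0, -1) = 1
  height(10) = 1 + max(-1, 1) = 2
  height(9) = 1 + max(0, 2) = 3
  height(38) = 1 + max(3, -1) = 4
Height = 4


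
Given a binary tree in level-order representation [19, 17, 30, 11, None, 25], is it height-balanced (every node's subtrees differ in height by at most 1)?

Tree (level-order array): [19, 17, 30, 11, None, 25]
Definition: a tree is height-balanced if, at every node, |h(left) - h(right)| <= 1 (empty subtree has height -1).
Bottom-up per-node check:
  node 11: h_left=-1, h_right=-1, diff=0 [OK], height=0
  node 17: h_left=0, h_right=-1, diff=1 [OK], height=1
  node 25: h_left=-1, h_right=-1, diff=0 [OK], height=0
  node 30: h_left=0, h_right=-1, diff=1 [OK], height=1
  node 19: h_left=1, h_right=1, diff=0 [OK], height=2
All nodes satisfy the balance condition.
Result: Balanced


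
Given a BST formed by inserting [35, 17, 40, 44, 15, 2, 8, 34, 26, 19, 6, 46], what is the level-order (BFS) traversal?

Tree insertion order: [35, 17, 40, 44, 15, 2, 8, 34, 26, 19, 6, 46]
Tree (level-order array): [35, 17, 40, 15, 34, None, 44, 2, None, 26, None, None, 46, None, 8, 19, None, None, None, 6]
BFS from the root, enqueuing left then right child of each popped node:
  queue [35] -> pop 35, enqueue [17, 40], visited so far: [35]
  queue [17, 40] -> pop 17, enqueue [15, 34], visited so far: [35, 17]
  queue [40, 15, 34] -> pop 40, enqueue [44], visited so far: [35, 17, 40]
  queue [15, 34, 44] -> pop 15, enqueue [2], visited so far: [35, 17, 40, 15]
  queue [34, 44, 2] -> pop 34, enqueue [26], visited so far: [35, 17, 40, 15, 34]
  queue [44, 2, 26] -> pop 44, enqueue [46], visited so far: [35, 17, 40, 15, 34, 44]
  queue [2, 26, 46] -> pop 2, enqueue [8], visited so far: [35, 17, 40, 15, 34, 44, 2]
  queue [26, 46, 8] -> pop 26, enqueue [19], visited so far: [35, 17, 40, 15, 34, 44, 2, 26]
  queue [46, 8, 19] -> pop 46, enqueue [none], visited so far: [35, 17, 40, 15, 34, 44, 2, 26, 46]
  queue [8, 19] -> pop 8, enqueue [6], visited so far: [35, 17, 40, 15, 34, 44, 2, 26, 46, 8]
  queue [19, 6] -> pop 19, enqueue [none], visited so far: [35, 17, 40, 15, 34, 44, 2, 26, 46, 8, 19]
  queue [6] -> pop 6, enqueue [none], visited so far: [35, 17, 40, 15, 34, 44, 2, 26, 46, 8, 19, 6]
Result: [35, 17, 40, 15, 34, 44, 2, 26, 46, 8, 19, 6]


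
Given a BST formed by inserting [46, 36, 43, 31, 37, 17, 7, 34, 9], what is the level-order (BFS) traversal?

Tree insertion order: [46, 36, 43, 31, 37, 17, 7, 34, 9]
Tree (level-order array): [46, 36, None, 31, 43, 17, 34, 37, None, 7, None, None, None, None, None, None, 9]
BFS from the root, enqueuing left then right child of each popped node:
  queue [46] -> pop 46, enqueue [36], visited so far: [46]
  queue [36] -> pop 36, enqueue [31, 43], visited so far: [46, 36]
  queue [31, 43] -> pop 31, enqueue [17, 34], visited so far: [46, 36, 31]
  queue [43, 17, 34] -> pop 43, enqueue [37], visited so far: [46, 36, 31, 43]
  queue [17, 34, 37] -> pop 17, enqueue [7], visited so far: [46, 36, 31, 43, 17]
  queue [34, 37, 7] -> pop 34, enqueue [none], visited so far: [46, 36, 31, 43, 17, 34]
  queue [37, 7] -> pop 37, enqueue [none], visited so far: [46, 36, 31, 43, 17, 34, 37]
  queue [7] -> pop 7, enqueue [9], visited so far: [46, 36, 31, 43, 17, 34, 37, 7]
  queue [9] -> pop 9, enqueue [none], visited so far: [46, 36, 31, 43, 17, 34, 37, 7, 9]
Result: [46, 36, 31, 43, 17, 34, 37, 7, 9]


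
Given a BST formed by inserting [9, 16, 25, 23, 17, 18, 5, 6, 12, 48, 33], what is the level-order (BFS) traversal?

Tree insertion order: [9, 16, 25, 23, 17, 18, 5, 6, 12, 48, 33]
Tree (level-order array): [9, 5, 16, None, 6, 12, 25, None, None, None, None, 23, 48, 17, None, 33, None, None, 18]
BFS from the root, enqueuing left then right child of each popped node:
  queue [9] -> pop 9, enqueue [5, 16], visited so far: [9]
  queue [5, 16] -> pop 5, enqueue [6], visited so far: [9, 5]
  queue [16, 6] -> pop 16, enqueue [12, 25], visited so far: [9, 5, 16]
  queue [6, 12, 25] -> pop 6, enqueue [none], visited so far: [9, 5, 16, 6]
  queue [12, 25] -> pop 12, enqueue [none], visited so far: [9, 5, 16, 6, 12]
  queue [25] -> pop 25, enqueue [23, 48], visited so far: [9, 5, 16, 6, 12, 25]
  queue [23, 48] -> pop 23, enqueue [17], visited so far: [9, 5, 16, 6, 12, 25, 23]
  queue [48, 17] -> pop 48, enqueue [33], visited so far: [9, 5, 16, 6, 12, 25, 23, 48]
  queue [17, 33] -> pop 17, enqueue [18], visited so far: [9, 5, 16, 6, 12, 25, 23, 48, 17]
  queue [33, 18] -> pop 33, enqueue [none], visited so far: [9, 5, 16, 6, 12, 25, 23, 48, 17, 33]
  queue [18] -> pop 18, enqueue [none], visited so far: [9, 5, 16, 6, 12, 25, 23, 48, 17, 33, 18]
Result: [9, 5, 16, 6, 12, 25, 23, 48, 17, 33, 18]


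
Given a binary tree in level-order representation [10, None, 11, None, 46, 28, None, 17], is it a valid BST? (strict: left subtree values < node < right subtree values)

Level-order array: [10, None, 11, None, 46, 28, None, 17]
Validate using subtree bounds (lo, hi): at each node, require lo < value < hi,
then recurse left with hi=value and right with lo=value.
Preorder trace (stopping at first violation):
  at node 10 with bounds (-inf, +inf): OK
  at node 11 with bounds (10, +inf): OK
  at node 46 with bounds (11, +inf): OK
  at node 28 with bounds (11, 46): OK
  at node 17 with bounds (11, 28): OK
No violation found at any node.
Result: Valid BST


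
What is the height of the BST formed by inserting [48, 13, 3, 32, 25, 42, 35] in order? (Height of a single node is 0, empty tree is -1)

Insertion order: [48, 13, 3, 32, 25, 42, 35]
Tree (level-order array): [48, 13, None, 3, 32, None, None, 25, 42, None, None, 35]
Compute height bottom-up (empty subtree = -1):
  height(3) = 1 + max(-1, -1) = 0
  height(25) = 1 + max(-1, -1) = 0
  height(35) = 1 + max(-1, -1) = 0
  height(42) = 1 + max(0, -1) = 1
  height(32) = 1 + max(0, 1) = 2
  height(13) = 1 + max(0, 2) = 3
  height(48) = 1 + max(3, -1) = 4
Height = 4


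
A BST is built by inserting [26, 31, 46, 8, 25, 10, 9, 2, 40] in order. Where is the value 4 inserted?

Starting tree (level order): [26, 8, 31, 2, 25, None, 46, None, None, 10, None, 40, None, 9]
Insertion path: 26 -> 8 -> 2
Result: insert 4 as right child of 2
Final tree (level order): [26, 8, 31, 2, 25, None, 46, None, 4, 10, None, 40, None, None, None, 9]


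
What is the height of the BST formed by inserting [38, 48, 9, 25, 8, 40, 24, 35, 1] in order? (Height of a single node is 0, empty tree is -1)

Insertion order: [38, 48, 9, 25, 8, 40, 24, 35, 1]
Tree (level-order array): [38, 9, 48, 8, 25, 40, None, 1, None, 24, 35]
Compute height bottom-up (empty subtree = -1):
  height(1) = 1 + max(-1, -1) = 0
  height(8) = 1 + max(0, -1) = 1
  height(24) = 1 + max(-1, -1) = 0
  height(35) = 1 + max(-1, -1) = 0
  height(25) = 1 + max(0, 0) = 1
  height(9) = 1 + max(1, 1) = 2
  height(40) = 1 + max(-1, -1) = 0
  height(48) = 1 + max(0, -1) = 1
  height(38) = 1 + max(2, 1) = 3
Height = 3


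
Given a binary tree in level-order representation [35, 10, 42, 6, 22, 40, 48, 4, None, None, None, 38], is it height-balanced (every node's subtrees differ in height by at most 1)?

Tree (level-order array): [35, 10, 42, 6, 22, 40, 48, 4, None, None, None, 38]
Definition: a tree is height-balanced if, at every node, |h(left) - h(right)| <= 1 (empty subtree has height -1).
Bottom-up per-node check:
  node 4: h_left=-1, h_right=-1, diff=0 [OK], height=0
  node 6: h_left=0, h_right=-1, diff=1 [OK], height=1
  node 22: h_left=-1, h_right=-1, diff=0 [OK], height=0
  node 10: h_left=1, h_right=0, diff=1 [OK], height=2
  node 38: h_left=-1, h_right=-1, diff=0 [OK], height=0
  node 40: h_left=0, h_right=-1, diff=1 [OK], height=1
  node 48: h_left=-1, h_right=-1, diff=0 [OK], height=0
  node 42: h_left=1, h_right=0, diff=1 [OK], height=2
  node 35: h_left=2, h_right=2, diff=0 [OK], height=3
All nodes satisfy the balance condition.
Result: Balanced


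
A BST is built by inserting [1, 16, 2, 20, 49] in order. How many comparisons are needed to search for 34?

Search path for 34: 1 -> 16 -> 20 -> 49
Found: False
Comparisons: 4


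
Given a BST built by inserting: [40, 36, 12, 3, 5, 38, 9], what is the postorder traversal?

Tree insertion order: [40, 36, 12, 3, 5, 38, 9]
Tree (level-order array): [40, 36, None, 12, 38, 3, None, None, None, None, 5, None, 9]
Postorder traversal: [9, 5, 3, 12, 38, 36, 40]


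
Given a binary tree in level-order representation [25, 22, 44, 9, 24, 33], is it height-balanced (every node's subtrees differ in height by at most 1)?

Tree (level-order array): [25, 22, 44, 9, 24, 33]
Definition: a tree is height-balanced if, at every node, |h(left) - h(right)| <= 1 (empty subtree has height -1).
Bottom-up per-node check:
  node 9: h_left=-1, h_right=-1, diff=0 [OK], height=0
  node 24: h_left=-1, h_right=-1, diff=0 [OK], height=0
  node 22: h_left=0, h_right=0, diff=0 [OK], height=1
  node 33: h_left=-1, h_right=-1, diff=0 [OK], height=0
  node 44: h_left=0, h_right=-1, diff=1 [OK], height=1
  node 25: h_left=1, h_right=1, diff=0 [OK], height=2
All nodes satisfy the balance condition.
Result: Balanced


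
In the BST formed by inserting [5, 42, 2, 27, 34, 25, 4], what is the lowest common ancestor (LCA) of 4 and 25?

Tree insertion order: [5, 42, 2, 27, 34, 25, 4]
Tree (level-order array): [5, 2, 42, None, 4, 27, None, None, None, 25, 34]
In a BST, the LCA of p=4, q=25 is the first node v on the
root-to-leaf path with p <= v <= q (go left if both < v, right if both > v).
Walk from root:
  at 5: 4 <= 5 <= 25, this is the LCA
LCA = 5


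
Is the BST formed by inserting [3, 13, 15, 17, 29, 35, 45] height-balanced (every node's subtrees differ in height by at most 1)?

Tree (level-order array): [3, None, 13, None, 15, None, 17, None, 29, None, 35, None, 45]
Definition: a tree is height-balanced if, at every node, |h(left) - h(right)| <= 1 (empty subtree has height -1).
Bottom-up per-node check:
  node 45: h_left=-1, h_right=-1, diff=0 [OK], height=0
  node 35: h_left=-1, h_right=0, diff=1 [OK], height=1
  node 29: h_left=-1, h_right=1, diff=2 [FAIL (|-1-1|=2 > 1)], height=2
  node 17: h_left=-1, h_right=2, diff=3 [FAIL (|-1-2|=3 > 1)], height=3
  node 15: h_left=-1, h_right=3, diff=4 [FAIL (|-1-3|=4 > 1)], height=4
  node 13: h_left=-1, h_right=4, diff=5 [FAIL (|-1-4|=5 > 1)], height=5
  node 3: h_left=-1, h_right=5, diff=6 [FAIL (|-1-5|=6 > 1)], height=6
Node 29 violates the condition: |-1 - 1| = 2 > 1.
Result: Not balanced


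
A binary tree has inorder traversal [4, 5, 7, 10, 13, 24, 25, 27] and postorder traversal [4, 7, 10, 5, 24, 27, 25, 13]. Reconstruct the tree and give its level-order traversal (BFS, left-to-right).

Inorder:   [4, 5, 7, 10, 13, 24, 25, 27]
Postorder: [4, 7, 10, 5, 24, 27, 25, 13]
Algorithm: postorder visits root last, so walk postorder right-to-left;
each value is the root of the current inorder slice — split it at that
value, recurse on the right subtree first, then the left.
Recursive splits:
  root=13; inorder splits into left=[4, 5, 7, 10], right=[24, 25, 27]
  root=25; inorder splits into left=[24], right=[27]
  root=27; inorder splits into left=[], right=[]
  root=24; inorder splits into left=[], right=[]
  root=5; inorder splits into left=[4], right=[7, 10]
  root=10; inorder splits into left=[7], right=[]
  root=7; inorder splits into left=[], right=[]
  root=4; inorder splits into left=[], right=[]
Reconstructed level-order: [13, 5, 25, 4, 10, 24, 27, 7]


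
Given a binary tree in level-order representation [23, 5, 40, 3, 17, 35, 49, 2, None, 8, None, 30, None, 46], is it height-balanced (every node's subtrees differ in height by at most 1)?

Tree (level-order array): [23, 5, 40, 3, 17, 35, 49, 2, None, 8, None, 30, None, 46]
Definition: a tree is height-balanced if, at every node, |h(left) - h(right)| <= 1 (empty subtree has height -1).
Bottom-up per-node check:
  node 2: h_left=-1, h_right=-1, diff=0 [OK], height=0
  node 3: h_left=0, h_right=-1, diff=1 [OK], height=1
  node 8: h_left=-1, h_right=-1, diff=0 [OK], height=0
  node 17: h_left=0, h_right=-1, diff=1 [OK], height=1
  node 5: h_left=1, h_right=1, diff=0 [OK], height=2
  node 30: h_left=-1, h_right=-1, diff=0 [OK], height=0
  node 35: h_left=0, h_right=-1, diff=1 [OK], height=1
  node 46: h_left=-1, h_right=-1, diff=0 [OK], height=0
  node 49: h_left=0, h_right=-1, diff=1 [OK], height=1
  node 40: h_left=1, h_right=1, diff=0 [OK], height=2
  node 23: h_left=2, h_right=2, diff=0 [OK], height=3
All nodes satisfy the balance condition.
Result: Balanced


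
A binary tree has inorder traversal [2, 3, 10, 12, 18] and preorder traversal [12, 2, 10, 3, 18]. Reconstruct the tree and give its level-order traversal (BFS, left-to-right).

Inorder:  [2, 3, 10, 12, 18]
Preorder: [12, 2, 10, 3, 18]
Algorithm: preorder visits root first, so consume preorder in order;
for each root, split the current inorder slice at that value into
left-subtree inorder and right-subtree inorder, then recurse.
Recursive splits:
  root=12; inorder splits into left=[2, 3, 10], right=[18]
  root=2; inorder splits into left=[], right=[3, 10]
  root=10; inorder splits into left=[3], right=[]
  root=3; inorder splits into left=[], right=[]
  root=18; inorder splits into left=[], right=[]
Reconstructed level-order: [12, 2, 18, 10, 3]


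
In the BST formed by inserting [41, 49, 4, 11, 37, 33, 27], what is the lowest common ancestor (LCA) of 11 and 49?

Tree insertion order: [41, 49, 4, 11, 37, 33, 27]
Tree (level-order array): [41, 4, 49, None, 11, None, None, None, 37, 33, None, 27]
In a BST, the LCA of p=11, q=49 is the first node v on the
root-to-leaf path with p <= v <= q (go left if both < v, right if both > v).
Walk from root:
  at 41: 11 <= 41 <= 49, this is the LCA
LCA = 41


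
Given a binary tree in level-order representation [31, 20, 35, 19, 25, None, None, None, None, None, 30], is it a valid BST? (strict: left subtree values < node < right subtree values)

Level-order array: [31, 20, 35, 19, 25, None, None, None, None, None, 30]
Validate using subtree bounds (lo, hi): at each node, require lo < value < hi,
then recurse left with hi=value and right with lo=value.
Preorder trace (stopping at first violation):
  at node 31 with bounds (-inf, +inf): OK
  at node 20 with bounds (-inf, 31): OK
  at node 19 with bounds (-inf, 20): OK
  at node 25 with bounds (20, 31): OK
  at node 30 with bounds (25, 31): OK
  at node 35 with bounds (31, +inf): OK
No violation found at any node.
Result: Valid BST


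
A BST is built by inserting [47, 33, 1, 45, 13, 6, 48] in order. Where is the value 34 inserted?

Starting tree (level order): [47, 33, 48, 1, 45, None, None, None, 13, None, None, 6]
Insertion path: 47 -> 33 -> 45
Result: insert 34 as left child of 45
Final tree (level order): [47, 33, 48, 1, 45, None, None, None, 13, 34, None, 6]


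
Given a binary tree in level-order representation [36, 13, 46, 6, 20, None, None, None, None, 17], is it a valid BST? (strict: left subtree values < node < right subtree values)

Level-order array: [36, 13, 46, 6, 20, None, None, None, None, 17]
Validate using subtree bounds (lo, hi): at each node, require lo < value < hi,
then recurse left with hi=value and right with lo=value.
Preorder trace (stopping at first violation):
  at node 36 with bounds (-inf, +inf): OK
  at node 13 with bounds (-inf, 36): OK
  at node 6 with bounds (-inf, 13): OK
  at node 20 with bounds (13, 36): OK
  at node 17 with bounds (13, 20): OK
  at node 46 with bounds (36, +inf): OK
No violation found at any node.
Result: Valid BST


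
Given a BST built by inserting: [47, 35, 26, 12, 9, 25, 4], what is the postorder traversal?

Tree insertion order: [47, 35, 26, 12, 9, 25, 4]
Tree (level-order array): [47, 35, None, 26, None, 12, None, 9, 25, 4]
Postorder traversal: [4, 9, 25, 12, 26, 35, 47]


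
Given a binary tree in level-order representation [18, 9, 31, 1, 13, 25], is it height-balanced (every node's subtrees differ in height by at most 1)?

Tree (level-order array): [18, 9, 31, 1, 13, 25]
Definition: a tree is height-balanced if, at every node, |h(left) - h(right)| <= 1 (empty subtree has height -1).
Bottom-up per-node check:
  node 1: h_left=-1, h_right=-1, diff=0 [OK], height=0
  node 13: h_left=-1, h_right=-1, diff=0 [OK], height=0
  node 9: h_left=0, h_right=0, diff=0 [OK], height=1
  node 25: h_left=-1, h_right=-1, diff=0 [OK], height=0
  node 31: h_left=0, h_right=-1, diff=1 [OK], height=1
  node 18: h_left=1, h_right=1, diff=0 [OK], height=2
All nodes satisfy the balance condition.
Result: Balanced


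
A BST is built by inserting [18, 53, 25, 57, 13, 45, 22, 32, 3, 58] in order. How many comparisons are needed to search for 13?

Search path for 13: 18 -> 13
Found: True
Comparisons: 2


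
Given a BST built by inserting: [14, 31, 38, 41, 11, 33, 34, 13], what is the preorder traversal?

Tree insertion order: [14, 31, 38, 41, 11, 33, 34, 13]
Tree (level-order array): [14, 11, 31, None, 13, None, 38, None, None, 33, 41, None, 34]
Preorder traversal: [14, 11, 13, 31, 38, 33, 34, 41]


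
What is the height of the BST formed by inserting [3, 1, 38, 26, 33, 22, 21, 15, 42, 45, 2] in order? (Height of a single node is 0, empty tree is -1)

Insertion order: [3, 1, 38, 26, 33, 22, 21, 15, 42, 45, 2]
Tree (level-order array): [3, 1, 38, None, 2, 26, 42, None, None, 22, 33, None, 45, 21, None, None, None, None, None, 15]
Compute height bottom-up (empty subtree = -1):
  height(2) = 1 + max(-1, -1) = 0
  height(1) = 1 + max(-1, 0) = 1
  height(15) = 1 + max(-1, -1) = 0
  height(21) = 1 + max(0, -1) = 1
  height(22) = 1 + max(1, -1) = 2
  height(33) = 1 + max(-1, -1) = 0
  height(26) = 1 + max(2, 0) = 3
  height(45) = 1 + max(-1, -1) = 0
  height(42) = 1 + max(-1, 0) = 1
  height(38) = 1 + max(3, 1) = 4
  height(3) = 1 + max(1, 4) = 5
Height = 5


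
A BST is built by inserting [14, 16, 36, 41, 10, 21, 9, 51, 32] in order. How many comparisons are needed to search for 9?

Search path for 9: 14 -> 10 -> 9
Found: True
Comparisons: 3


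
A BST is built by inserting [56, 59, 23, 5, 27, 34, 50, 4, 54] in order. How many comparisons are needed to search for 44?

Search path for 44: 56 -> 23 -> 27 -> 34 -> 50
Found: False
Comparisons: 5


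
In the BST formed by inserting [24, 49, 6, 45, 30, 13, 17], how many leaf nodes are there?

Tree built from: [24, 49, 6, 45, 30, 13, 17]
Tree (level-order array): [24, 6, 49, None, 13, 45, None, None, 17, 30]
Rule: A leaf has 0 children.
Per-node child counts:
  node 24: 2 child(ren)
  node 6: 1 child(ren)
  node 13: 1 child(ren)
  node 17: 0 child(ren)
  node 49: 1 child(ren)
  node 45: 1 child(ren)
  node 30: 0 child(ren)
Matching nodes: [17, 30]
Count of leaf nodes: 2


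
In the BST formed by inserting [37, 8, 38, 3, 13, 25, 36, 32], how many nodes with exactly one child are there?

Tree built from: [37, 8, 38, 3, 13, 25, 36, 32]
Tree (level-order array): [37, 8, 38, 3, 13, None, None, None, None, None, 25, None, 36, 32]
Rule: These are nodes with exactly 1 non-null child.
Per-node child counts:
  node 37: 2 child(ren)
  node 8: 2 child(ren)
  node 3: 0 child(ren)
  node 13: 1 child(ren)
  node 25: 1 child(ren)
  node 36: 1 child(ren)
  node 32: 0 child(ren)
  node 38: 0 child(ren)
Matching nodes: [13, 25, 36]
Count of nodes with exactly one child: 3


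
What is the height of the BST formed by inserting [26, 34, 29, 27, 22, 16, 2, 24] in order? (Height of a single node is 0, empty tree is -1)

Insertion order: [26, 34, 29, 27, 22, 16, 2, 24]
Tree (level-order array): [26, 22, 34, 16, 24, 29, None, 2, None, None, None, 27]
Compute height bottom-up (empty subtree = -1):
  height(2) = 1 + max(-1, -1) = 0
  height(16) = 1 + max(0, -1) = 1
  height(24) = 1 + max(-1, -1) = 0
  height(22) = 1 + max(1, 0) = 2
  height(27) = 1 + max(-1, -1) = 0
  height(29) = 1 + max(0, -1) = 1
  height(34) = 1 + max(1, -1) = 2
  height(26) = 1 + max(2, 2) = 3
Height = 3


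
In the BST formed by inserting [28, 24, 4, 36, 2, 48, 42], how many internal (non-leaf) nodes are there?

Tree built from: [28, 24, 4, 36, 2, 48, 42]
Tree (level-order array): [28, 24, 36, 4, None, None, 48, 2, None, 42]
Rule: An internal node has at least one child.
Per-node child counts:
  node 28: 2 child(ren)
  node 24: 1 child(ren)
  node 4: 1 child(ren)
  node 2: 0 child(ren)
  node 36: 1 child(ren)
  node 48: 1 child(ren)
  node 42: 0 child(ren)
Matching nodes: [28, 24, 4, 36, 48]
Count of internal (non-leaf) nodes: 5


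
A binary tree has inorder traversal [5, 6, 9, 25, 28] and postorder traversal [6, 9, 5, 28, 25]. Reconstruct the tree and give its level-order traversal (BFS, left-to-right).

Inorder:   [5, 6, 9, 25, 28]
Postorder: [6, 9, 5, 28, 25]
Algorithm: postorder visits root last, so walk postorder right-to-left;
each value is the root of the current inorder slice — split it at that
value, recurse on the right subtree first, then the left.
Recursive splits:
  root=25; inorder splits into left=[5, 6, 9], right=[28]
  root=28; inorder splits into left=[], right=[]
  root=5; inorder splits into left=[], right=[6, 9]
  root=9; inorder splits into left=[6], right=[]
  root=6; inorder splits into left=[], right=[]
Reconstructed level-order: [25, 5, 28, 9, 6]


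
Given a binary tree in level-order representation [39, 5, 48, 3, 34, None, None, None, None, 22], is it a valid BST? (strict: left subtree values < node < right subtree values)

Level-order array: [39, 5, 48, 3, 34, None, None, None, None, 22]
Validate using subtree bounds (lo, hi): at each node, require lo < value < hi,
then recurse left with hi=value and right with lo=value.
Preorder trace (stopping at first violation):
  at node 39 with bounds (-inf, +inf): OK
  at node 5 with bounds (-inf, 39): OK
  at node 3 with bounds (-inf, 5): OK
  at node 34 with bounds (5, 39): OK
  at node 22 with bounds (5, 34): OK
  at node 48 with bounds (39, +inf): OK
No violation found at any node.
Result: Valid BST


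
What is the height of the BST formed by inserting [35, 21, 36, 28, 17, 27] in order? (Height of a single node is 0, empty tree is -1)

Insertion order: [35, 21, 36, 28, 17, 27]
Tree (level-order array): [35, 21, 36, 17, 28, None, None, None, None, 27]
Compute height bottom-up (empty subtree = -1):
  height(17) = 1 + max(-1, -1) = 0
  height(27) = 1 + max(-1, -1) = 0
  height(28) = 1 + max(0, -1) = 1
  height(21) = 1 + max(0, 1) = 2
  height(36) = 1 + max(-1, -1) = 0
  height(35) = 1 + max(2, 0) = 3
Height = 3


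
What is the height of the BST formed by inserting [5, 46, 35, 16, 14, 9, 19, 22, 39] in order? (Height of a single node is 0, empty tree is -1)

Insertion order: [5, 46, 35, 16, 14, 9, 19, 22, 39]
Tree (level-order array): [5, None, 46, 35, None, 16, 39, 14, 19, None, None, 9, None, None, 22]
Compute height bottom-up (empty subtree = -1):
  height(9) = 1 + max(-1, -1) = 0
  height(14) = 1 + max(0, -1) = 1
  height(22) = 1 + max(-1, -1) = 0
  height(19) = 1 + max(-1, 0) = 1
  height(16) = 1 + max(1, 1) = 2
  height(39) = 1 + max(-1, -1) = 0
  height(35) = 1 + max(2, 0) = 3
  height(46) = 1 + max(3, -1) = 4
  height(5) = 1 + max(-1, 4) = 5
Height = 5


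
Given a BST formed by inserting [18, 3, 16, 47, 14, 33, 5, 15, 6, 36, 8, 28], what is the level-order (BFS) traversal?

Tree insertion order: [18, 3, 16, 47, 14, 33, 5, 15, 6, 36, 8, 28]
Tree (level-order array): [18, 3, 47, None, 16, 33, None, 14, None, 28, 36, 5, 15, None, None, None, None, None, 6, None, None, None, 8]
BFS from the root, enqueuing left then right child of each popped node:
  queue [18] -> pop 18, enqueue [3, 47], visited so far: [18]
  queue [3, 47] -> pop 3, enqueue [16], visited so far: [18, 3]
  queue [47, 16] -> pop 47, enqueue [33], visited so far: [18, 3, 47]
  queue [16, 33] -> pop 16, enqueue [14], visited so far: [18, 3, 47, 16]
  queue [33, 14] -> pop 33, enqueue [28, 36], visited so far: [18, 3, 47, 16, 33]
  queue [14, 28, 36] -> pop 14, enqueue [5, 15], visited so far: [18, 3, 47, 16, 33, 14]
  queue [28, 36, 5, 15] -> pop 28, enqueue [none], visited so far: [18, 3, 47, 16, 33, 14, 28]
  queue [36, 5, 15] -> pop 36, enqueue [none], visited so far: [18, 3, 47, 16, 33, 14, 28, 36]
  queue [5, 15] -> pop 5, enqueue [6], visited so far: [18, 3, 47, 16, 33, 14, 28, 36, 5]
  queue [15, 6] -> pop 15, enqueue [none], visited so far: [18, 3, 47, 16, 33, 14, 28, 36, 5, 15]
  queue [6] -> pop 6, enqueue [8], visited so far: [18, 3, 47, 16, 33, 14, 28, 36, 5, 15, 6]
  queue [8] -> pop 8, enqueue [none], visited so far: [18, 3, 47, 16, 33, 14, 28, 36, 5, 15, 6, 8]
Result: [18, 3, 47, 16, 33, 14, 28, 36, 5, 15, 6, 8]


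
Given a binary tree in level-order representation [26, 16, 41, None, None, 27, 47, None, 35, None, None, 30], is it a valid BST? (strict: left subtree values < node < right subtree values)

Level-order array: [26, 16, 41, None, None, 27, 47, None, 35, None, None, 30]
Validate using subtree bounds (lo, hi): at each node, require lo < value < hi,
then recurse left with hi=value and right with lo=value.
Preorder trace (stopping at first violation):
  at node 26 with bounds (-inf, +inf): OK
  at node 16 with bounds (-inf, 26): OK
  at node 41 with bounds (26, +inf): OK
  at node 27 with bounds (26, 41): OK
  at node 35 with bounds (27, 41): OK
  at node 30 with bounds (27, 35): OK
  at node 47 with bounds (41, +inf): OK
No violation found at any node.
Result: Valid BST


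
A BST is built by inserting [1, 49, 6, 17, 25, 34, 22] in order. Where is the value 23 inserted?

Starting tree (level order): [1, None, 49, 6, None, None, 17, None, 25, 22, 34]
Insertion path: 1 -> 49 -> 6 -> 17 -> 25 -> 22
Result: insert 23 as right child of 22
Final tree (level order): [1, None, 49, 6, None, None, 17, None, 25, 22, 34, None, 23]


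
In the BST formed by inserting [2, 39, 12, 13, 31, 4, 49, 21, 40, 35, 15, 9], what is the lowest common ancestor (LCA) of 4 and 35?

Tree insertion order: [2, 39, 12, 13, 31, 4, 49, 21, 40, 35, 15, 9]
Tree (level-order array): [2, None, 39, 12, 49, 4, 13, 40, None, None, 9, None, 31, None, None, None, None, 21, 35, 15]
In a BST, the LCA of p=4, q=35 is the first node v on the
root-to-leaf path with p <= v <= q (go left if both < v, right if both > v).
Walk from root:
  at 2: both 4 and 35 > 2, go right
  at 39: both 4 and 35 < 39, go left
  at 12: 4 <= 12 <= 35, this is the LCA
LCA = 12


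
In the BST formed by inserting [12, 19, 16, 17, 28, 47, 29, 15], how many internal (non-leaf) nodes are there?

Tree built from: [12, 19, 16, 17, 28, 47, 29, 15]
Tree (level-order array): [12, None, 19, 16, 28, 15, 17, None, 47, None, None, None, None, 29]
Rule: An internal node has at least one child.
Per-node child counts:
  node 12: 1 child(ren)
  node 19: 2 child(ren)
  node 16: 2 child(ren)
  node 15: 0 child(ren)
  node 17: 0 child(ren)
  node 28: 1 child(ren)
  node 47: 1 child(ren)
  node 29: 0 child(ren)
Matching nodes: [12, 19, 16, 28, 47]
Count of internal (non-leaf) nodes: 5


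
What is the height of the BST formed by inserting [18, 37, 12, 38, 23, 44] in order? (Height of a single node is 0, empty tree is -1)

Insertion order: [18, 37, 12, 38, 23, 44]
Tree (level-order array): [18, 12, 37, None, None, 23, 38, None, None, None, 44]
Compute height bottom-up (empty subtree = -1):
  height(12) = 1 + max(-1, -1) = 0
  height(23) = 1 + max(-1, -1) = 0
  height(44) = 1 + max(-1, -1) = 0
  height(38) = 1 + max(-1, 0) = 1
  height(37) = 1 + max(0, 1) = 2
  height(18) = 1 + max(0, 2) = 3
Height = 3


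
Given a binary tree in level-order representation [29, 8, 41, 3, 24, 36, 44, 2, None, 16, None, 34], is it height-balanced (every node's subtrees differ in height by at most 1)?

Tree (level-order array): [29, 8, 41, 3, 24, 36, 44, 2, None, 16, None, 34]
Definition: a tree is height-balanced if, at every node, |h(left) - h(right)| <= 1 (empty subtree has height -1).
Bottom-up per-node check:
  node 2: h_left=-1, h_right=-1, diff=0 [OK], height=0
  node 3: h_left=0, h_right=-1, diff=1 [OK], height=1
  node 16: h_left=-1, h_right=-1, diff=0 [OK], height=0
  node 24: h_left=0, h_right=-1, diff=1 [OK], height=1
  node 8: h_left=1, h_right=1, diff=0 [OK], height=2
  node 34: h_left=-1, h_right=-1, diff=0 [OK], height=0
  node 36: h_left=0, h_right=-1, diff=1 [OK], height=1
  node 44: h_left=-1, h_right=-1, diff=0 [OK], height=0
  node 41: h_left=1, h_right=0, diff=1 [OK], height=2
  node 29: h_left=2, h_right=2, diff=0 [OK], height=3
All nodes satisfy the balance condition.
Result: Balanced
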